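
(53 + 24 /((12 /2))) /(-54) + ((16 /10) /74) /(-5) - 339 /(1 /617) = -3482581597 /16650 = -209164.06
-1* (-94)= 94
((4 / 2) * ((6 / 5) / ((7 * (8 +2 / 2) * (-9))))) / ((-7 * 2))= 2 / 6615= 0.00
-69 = -69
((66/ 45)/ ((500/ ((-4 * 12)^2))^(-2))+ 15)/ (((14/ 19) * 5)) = 28497473/ 6967296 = 4.09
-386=-386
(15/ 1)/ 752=15/ 752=0.02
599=599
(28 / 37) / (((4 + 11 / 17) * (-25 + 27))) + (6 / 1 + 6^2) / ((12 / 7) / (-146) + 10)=31974089 / 7459496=4.29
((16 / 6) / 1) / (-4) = -0.67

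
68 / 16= 17 / 4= 4.25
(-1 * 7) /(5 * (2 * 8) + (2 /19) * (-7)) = -133 /1506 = -0.09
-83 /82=-1.01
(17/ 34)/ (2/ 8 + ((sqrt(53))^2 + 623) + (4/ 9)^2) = 162/ 219169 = 0.00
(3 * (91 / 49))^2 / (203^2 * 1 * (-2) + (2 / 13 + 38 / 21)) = -59319 / 157497046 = -0.00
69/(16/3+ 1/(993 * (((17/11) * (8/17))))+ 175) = 548136/1432579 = 0.38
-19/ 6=-3.17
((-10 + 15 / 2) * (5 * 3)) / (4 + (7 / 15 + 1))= -1125 / 164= -6.86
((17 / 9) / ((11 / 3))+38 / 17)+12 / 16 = 7855 / 2244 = 3.50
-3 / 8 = -0.38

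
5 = 5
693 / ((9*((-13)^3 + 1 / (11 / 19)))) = -847 / 24148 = -0.04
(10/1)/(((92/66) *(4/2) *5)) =33/46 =0.72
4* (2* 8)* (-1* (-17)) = 1088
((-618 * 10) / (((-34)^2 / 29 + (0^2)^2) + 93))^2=2163.59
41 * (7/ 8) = 35.88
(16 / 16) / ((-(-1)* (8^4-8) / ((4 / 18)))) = 1 / 18396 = 0.00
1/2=0.50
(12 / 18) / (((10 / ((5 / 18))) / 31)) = 31 / 54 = 0.57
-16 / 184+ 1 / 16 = -9 / 368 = -0.02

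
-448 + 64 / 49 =-21888 / 49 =-446.69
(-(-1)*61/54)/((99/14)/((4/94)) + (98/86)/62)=1138382/167484645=0.01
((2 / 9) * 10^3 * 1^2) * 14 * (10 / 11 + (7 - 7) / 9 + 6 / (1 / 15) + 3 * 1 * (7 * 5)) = 60340000 / 99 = 609494.95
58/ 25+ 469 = 11783/ 25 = 471.32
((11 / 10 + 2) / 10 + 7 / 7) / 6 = 131 / 600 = 0.22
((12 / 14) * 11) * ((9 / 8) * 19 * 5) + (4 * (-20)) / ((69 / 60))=604145 / 644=938.11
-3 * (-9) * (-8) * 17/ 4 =-918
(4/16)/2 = 1/8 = 0.12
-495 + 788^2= 620449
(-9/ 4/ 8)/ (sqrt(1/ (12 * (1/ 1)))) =-9 * sqrt(3)/ 16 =-0.97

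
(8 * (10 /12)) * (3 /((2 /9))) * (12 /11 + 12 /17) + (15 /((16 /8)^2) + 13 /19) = 2361259 /14212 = 166.15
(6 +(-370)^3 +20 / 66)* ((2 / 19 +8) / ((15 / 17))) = -397828612496 / 855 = -465296622.80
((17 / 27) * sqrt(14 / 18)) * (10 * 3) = 170 * sqrt(7) / 27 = 16.66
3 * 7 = 21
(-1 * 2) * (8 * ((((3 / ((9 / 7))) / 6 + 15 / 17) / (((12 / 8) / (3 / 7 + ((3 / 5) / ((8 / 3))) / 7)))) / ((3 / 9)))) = -33454 / 1785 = -18.74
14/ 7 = 2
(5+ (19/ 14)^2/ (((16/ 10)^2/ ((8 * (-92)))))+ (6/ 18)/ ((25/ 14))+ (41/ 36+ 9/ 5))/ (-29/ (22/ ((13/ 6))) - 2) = 505864711/ 4711350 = 107.37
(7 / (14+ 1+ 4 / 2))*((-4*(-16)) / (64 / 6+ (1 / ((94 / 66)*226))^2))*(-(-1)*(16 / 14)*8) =1386416750592 / 61377880435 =22.59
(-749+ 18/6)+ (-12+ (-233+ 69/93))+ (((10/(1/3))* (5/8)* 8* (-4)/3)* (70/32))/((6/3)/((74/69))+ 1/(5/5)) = -7511601/6572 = -1142.97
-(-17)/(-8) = -17/8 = -2.12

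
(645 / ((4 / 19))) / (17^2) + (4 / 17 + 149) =184771 / 1156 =159.84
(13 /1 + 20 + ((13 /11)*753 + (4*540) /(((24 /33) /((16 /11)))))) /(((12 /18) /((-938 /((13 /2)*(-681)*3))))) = 18032112 /32461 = 555.50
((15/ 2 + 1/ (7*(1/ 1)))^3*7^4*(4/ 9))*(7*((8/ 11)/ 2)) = 120054214/ 99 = 1212668.83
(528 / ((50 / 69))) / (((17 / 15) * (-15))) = -18216 / 425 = -42.86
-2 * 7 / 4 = -7 / 2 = -3.50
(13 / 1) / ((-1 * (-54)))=13 / 54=0.24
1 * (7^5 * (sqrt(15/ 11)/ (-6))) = -3271.06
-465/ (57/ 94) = -14570/ 19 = -766.84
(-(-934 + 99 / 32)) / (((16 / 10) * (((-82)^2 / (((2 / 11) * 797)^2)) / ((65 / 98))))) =6149728292825 / 5102924288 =1205.14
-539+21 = -518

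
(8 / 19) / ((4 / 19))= 2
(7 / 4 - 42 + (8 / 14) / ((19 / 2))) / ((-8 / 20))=106905 / 1064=100.47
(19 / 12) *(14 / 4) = 5.54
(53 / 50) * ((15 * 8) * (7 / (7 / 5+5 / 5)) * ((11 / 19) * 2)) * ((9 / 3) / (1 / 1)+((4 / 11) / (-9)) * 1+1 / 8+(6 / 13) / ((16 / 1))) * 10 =29731940 / 2223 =13374.69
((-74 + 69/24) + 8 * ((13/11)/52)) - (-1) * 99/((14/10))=-141/616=-0.23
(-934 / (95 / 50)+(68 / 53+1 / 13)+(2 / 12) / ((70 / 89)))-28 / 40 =-539603119 / 1099644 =-490.71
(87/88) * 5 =435/88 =4.94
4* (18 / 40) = 9 / 5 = 1.80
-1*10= -10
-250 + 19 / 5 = -1231 / 5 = -246.20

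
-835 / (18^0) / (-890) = 167 / 178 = 0.94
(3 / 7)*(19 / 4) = 57 / 28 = 2.04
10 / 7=1.43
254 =254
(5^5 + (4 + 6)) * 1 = 3135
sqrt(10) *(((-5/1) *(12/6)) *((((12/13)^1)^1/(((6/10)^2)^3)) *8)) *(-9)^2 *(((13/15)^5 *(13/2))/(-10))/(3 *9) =29703440 *sqrt(10)/19683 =4772.17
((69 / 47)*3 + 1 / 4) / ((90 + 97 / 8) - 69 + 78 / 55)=96250 / 714353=0.13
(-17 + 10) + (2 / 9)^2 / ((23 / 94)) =-12665 / 1863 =-6.80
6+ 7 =13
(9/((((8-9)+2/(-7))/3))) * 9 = -189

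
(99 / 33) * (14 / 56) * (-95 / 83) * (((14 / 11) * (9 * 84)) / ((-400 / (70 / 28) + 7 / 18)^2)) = -244331640 / 7536019777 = -0.03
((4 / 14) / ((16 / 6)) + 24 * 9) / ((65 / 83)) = 502233 / 1820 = 275.95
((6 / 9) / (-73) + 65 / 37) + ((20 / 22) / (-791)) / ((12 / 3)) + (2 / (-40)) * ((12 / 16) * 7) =8374980017 / 5640336240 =1.48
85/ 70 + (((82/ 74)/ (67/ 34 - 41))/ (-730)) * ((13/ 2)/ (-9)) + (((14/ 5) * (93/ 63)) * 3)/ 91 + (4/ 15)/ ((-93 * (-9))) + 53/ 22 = 67746389205179/ 18017987981994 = 3.76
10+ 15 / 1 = 25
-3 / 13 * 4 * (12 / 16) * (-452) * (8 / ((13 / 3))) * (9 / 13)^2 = 7908192 / 28561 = 276.89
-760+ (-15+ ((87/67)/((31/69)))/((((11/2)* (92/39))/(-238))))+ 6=-18780644/22847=-822.02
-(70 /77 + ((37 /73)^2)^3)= -1541565253389 /1664676489179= -0.93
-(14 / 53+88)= -4678 / 53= -88.26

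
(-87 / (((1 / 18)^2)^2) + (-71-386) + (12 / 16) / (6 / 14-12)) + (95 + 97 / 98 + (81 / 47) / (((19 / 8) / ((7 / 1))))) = -43161596029397 / 4725756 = -9133268.00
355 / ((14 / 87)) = 30885 / 14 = 2206.07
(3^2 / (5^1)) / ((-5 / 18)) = -162 / 25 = -6.48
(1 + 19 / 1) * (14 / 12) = 70 / 3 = 23.33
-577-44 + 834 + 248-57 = 404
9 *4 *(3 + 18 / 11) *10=18360 / 11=1669.09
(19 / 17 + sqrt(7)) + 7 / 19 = 480 / 323 + sqrt(7) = 4.13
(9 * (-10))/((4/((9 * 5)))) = -1012.50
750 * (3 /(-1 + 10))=250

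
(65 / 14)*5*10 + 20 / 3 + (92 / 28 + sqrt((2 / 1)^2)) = 5126 / 21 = 244.10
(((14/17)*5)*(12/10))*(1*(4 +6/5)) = 2184/85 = 25.69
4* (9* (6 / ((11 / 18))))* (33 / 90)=648 / 5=129.60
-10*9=-90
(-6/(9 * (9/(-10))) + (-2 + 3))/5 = 47/135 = 0.35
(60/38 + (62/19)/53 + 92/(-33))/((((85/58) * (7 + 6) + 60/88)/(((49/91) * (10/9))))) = -15479968/445002363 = -0.03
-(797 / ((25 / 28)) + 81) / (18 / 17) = -413797 / 450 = -919.55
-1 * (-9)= 9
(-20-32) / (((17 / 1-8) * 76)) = -13 / 171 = -0.08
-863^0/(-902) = 1/902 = 0.00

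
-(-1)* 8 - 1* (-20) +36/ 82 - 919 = -36513/ 41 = -890.56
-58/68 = -29/34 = -0.85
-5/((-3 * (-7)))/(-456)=5/9576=0.00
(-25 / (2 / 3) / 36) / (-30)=5 / 144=0.03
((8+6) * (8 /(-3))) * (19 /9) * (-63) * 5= 74480 /3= 24826.67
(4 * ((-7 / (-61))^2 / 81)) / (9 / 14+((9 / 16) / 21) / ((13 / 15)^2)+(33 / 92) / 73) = 0.00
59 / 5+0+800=4059 / 5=811.80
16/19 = 0.84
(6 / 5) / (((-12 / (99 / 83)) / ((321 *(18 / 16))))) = -286011 / 6640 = -43.07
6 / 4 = 1.50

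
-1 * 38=-38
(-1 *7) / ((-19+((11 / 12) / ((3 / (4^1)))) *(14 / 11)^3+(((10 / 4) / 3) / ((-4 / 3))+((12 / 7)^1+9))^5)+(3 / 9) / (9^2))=-113352164868096 / 1692643248372514727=-0.00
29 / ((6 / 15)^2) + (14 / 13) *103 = 15193 / 52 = 292.17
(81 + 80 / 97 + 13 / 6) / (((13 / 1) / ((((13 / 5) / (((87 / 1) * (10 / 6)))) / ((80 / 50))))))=48883 / 675120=0.07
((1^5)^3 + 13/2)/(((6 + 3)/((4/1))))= 10/3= 3.33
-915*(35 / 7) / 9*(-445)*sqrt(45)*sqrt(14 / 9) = 678625*sqrt(70) / 3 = 1892594.70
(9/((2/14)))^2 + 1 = 3970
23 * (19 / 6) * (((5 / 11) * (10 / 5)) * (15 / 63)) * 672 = 349600 / 33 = 10593.94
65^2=4225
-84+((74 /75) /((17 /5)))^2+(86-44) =-2725574 /65025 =-41.92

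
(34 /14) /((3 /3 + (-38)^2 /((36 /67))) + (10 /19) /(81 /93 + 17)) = 47367 /52436153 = 0.00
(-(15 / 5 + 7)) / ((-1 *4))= 5 / 2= 2.50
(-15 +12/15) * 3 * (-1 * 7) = 1491/5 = 298.20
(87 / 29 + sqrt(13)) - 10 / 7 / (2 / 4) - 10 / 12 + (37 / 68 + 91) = sqrt(13) + 129739 / 1428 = 94.46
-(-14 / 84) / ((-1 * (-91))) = 1 / 546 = 0.00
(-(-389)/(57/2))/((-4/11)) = -4279/114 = -37.54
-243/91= -2.67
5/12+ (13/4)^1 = 11/3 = 3.67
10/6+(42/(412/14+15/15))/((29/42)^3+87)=2318647847/1378119585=1.68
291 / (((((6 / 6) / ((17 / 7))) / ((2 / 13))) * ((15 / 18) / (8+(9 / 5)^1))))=415548 / 325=1278.61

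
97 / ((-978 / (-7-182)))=6111 / 326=18.75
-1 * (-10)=10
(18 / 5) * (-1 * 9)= -162 / 5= -32.40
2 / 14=1 / 7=0.14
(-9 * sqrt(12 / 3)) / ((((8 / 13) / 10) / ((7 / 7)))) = -585 / 2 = -292.50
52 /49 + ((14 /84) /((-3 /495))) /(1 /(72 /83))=-92704 /4067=-22.79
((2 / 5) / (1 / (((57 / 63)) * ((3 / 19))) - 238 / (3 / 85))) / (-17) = 6 / 1717765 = 0.00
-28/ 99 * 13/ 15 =-364/ 1485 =-0.25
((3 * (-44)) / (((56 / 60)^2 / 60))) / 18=-24750 / 49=-505.10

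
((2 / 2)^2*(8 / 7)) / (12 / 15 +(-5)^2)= 40 / 903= 0.04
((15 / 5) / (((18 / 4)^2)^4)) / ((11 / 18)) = 512 / 17537553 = 0.00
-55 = -55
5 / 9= 0.56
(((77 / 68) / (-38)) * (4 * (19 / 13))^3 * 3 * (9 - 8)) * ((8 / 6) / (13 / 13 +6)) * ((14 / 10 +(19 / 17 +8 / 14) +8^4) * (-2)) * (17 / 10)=309923270976 / 6536075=47417.34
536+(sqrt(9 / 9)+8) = 545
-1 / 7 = -0.14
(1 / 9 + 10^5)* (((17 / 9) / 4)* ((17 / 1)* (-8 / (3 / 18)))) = -1040401156 / 27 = -38533376.15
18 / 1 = 18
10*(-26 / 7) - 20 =-400 / 7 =-57.14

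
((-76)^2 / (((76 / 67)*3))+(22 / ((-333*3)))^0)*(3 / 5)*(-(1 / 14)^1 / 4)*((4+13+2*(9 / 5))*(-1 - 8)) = 944613 / 280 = 3373.62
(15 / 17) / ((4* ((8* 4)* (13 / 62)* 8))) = 465 / 113152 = 0.00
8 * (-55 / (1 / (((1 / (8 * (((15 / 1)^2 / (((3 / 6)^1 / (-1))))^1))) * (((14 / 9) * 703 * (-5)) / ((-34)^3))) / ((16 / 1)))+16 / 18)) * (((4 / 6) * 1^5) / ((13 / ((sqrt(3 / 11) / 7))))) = 21090 * sqrt(33) / 29798656667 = 0.00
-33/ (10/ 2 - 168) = 33/ 163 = 0.20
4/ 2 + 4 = 6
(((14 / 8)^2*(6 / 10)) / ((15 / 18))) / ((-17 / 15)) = -1323 / 680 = -1.95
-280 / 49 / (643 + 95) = -20 / 2583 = -0.01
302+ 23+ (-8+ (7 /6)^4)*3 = 132433 /432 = 306.56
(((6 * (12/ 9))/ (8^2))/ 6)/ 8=1/ 384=0.00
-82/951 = -0.09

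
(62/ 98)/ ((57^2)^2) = 0.00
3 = 3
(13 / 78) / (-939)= -1 / 5634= -0.00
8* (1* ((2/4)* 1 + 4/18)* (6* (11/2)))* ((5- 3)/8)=143/3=47.67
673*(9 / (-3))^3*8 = -145368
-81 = -81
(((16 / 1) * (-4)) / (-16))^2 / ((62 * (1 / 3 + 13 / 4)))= 96 / 1333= 0.07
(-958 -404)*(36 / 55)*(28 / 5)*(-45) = 224655.71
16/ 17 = 0.94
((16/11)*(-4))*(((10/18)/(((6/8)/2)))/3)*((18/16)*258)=-27520/33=-833.94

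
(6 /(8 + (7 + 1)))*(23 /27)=23 /72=0.32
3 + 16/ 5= 31/ 5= 6.20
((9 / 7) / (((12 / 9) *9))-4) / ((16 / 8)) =-109 / 56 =-1.95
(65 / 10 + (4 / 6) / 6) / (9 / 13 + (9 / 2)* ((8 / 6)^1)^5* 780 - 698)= 1547 / 3297950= 0.00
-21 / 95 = -0.22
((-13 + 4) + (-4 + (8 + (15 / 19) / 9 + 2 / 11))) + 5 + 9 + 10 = 12082 / 627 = 19.27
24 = 24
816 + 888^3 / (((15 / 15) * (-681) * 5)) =-232482864 / 1135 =-204830.72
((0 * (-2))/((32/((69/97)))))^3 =0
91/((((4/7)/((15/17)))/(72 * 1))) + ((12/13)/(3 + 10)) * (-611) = 2226282/221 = 10073.67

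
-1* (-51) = 51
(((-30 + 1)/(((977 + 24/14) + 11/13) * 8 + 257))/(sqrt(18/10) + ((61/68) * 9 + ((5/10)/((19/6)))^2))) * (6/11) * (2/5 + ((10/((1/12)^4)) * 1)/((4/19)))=-203.92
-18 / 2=-9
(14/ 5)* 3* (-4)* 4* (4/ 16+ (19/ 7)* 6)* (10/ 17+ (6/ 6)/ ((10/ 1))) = -650052/ 425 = -1529.53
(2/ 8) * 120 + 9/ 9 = 31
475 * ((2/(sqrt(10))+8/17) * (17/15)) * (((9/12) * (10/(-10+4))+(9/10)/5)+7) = 3521.27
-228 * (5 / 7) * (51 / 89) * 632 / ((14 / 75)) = -1377918000 / 4361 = -315963.77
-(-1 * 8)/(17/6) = 48/17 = 2.82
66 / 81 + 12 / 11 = 566 / 297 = 1.91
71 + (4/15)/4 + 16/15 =1082/15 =72.13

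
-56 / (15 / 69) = -257.60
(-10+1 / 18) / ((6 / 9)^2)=-179 / 8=-22.38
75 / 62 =1.21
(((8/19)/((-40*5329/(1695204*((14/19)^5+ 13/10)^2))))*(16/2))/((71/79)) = -378010853762669542627128/5509392233308905327625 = -68.61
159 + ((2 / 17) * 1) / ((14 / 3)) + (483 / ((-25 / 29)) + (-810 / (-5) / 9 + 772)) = 388.75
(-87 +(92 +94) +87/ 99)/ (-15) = -3296/ 495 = -6.66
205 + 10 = 215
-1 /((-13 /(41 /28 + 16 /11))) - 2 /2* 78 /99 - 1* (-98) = 1170409 /12012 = 97.44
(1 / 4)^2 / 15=1 / 240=0.00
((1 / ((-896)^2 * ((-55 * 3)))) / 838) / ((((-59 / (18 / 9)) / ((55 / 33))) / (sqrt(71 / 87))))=sqrt(6177) / 170937166675968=0.00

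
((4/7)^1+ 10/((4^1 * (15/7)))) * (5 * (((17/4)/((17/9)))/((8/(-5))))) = -5475/448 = -12.22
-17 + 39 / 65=-82 / 5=-16.40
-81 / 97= -0.84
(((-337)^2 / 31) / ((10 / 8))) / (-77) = -38.06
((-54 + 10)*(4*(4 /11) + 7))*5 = -1860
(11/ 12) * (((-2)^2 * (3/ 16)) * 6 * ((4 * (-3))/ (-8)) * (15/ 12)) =495/ 64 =7.73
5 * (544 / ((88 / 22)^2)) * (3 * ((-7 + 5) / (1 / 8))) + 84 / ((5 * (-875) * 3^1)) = -5100004 / 625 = -8160.01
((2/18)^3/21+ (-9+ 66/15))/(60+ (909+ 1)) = -176051/37124325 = -0.00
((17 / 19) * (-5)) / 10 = -17 / 38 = -0.45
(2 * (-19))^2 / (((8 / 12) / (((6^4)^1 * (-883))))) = -2478701088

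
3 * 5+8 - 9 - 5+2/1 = 11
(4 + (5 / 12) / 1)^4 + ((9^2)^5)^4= 3064963886735877065882301446839564066944817 / 20736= 147808829414345923316083200000000000000.00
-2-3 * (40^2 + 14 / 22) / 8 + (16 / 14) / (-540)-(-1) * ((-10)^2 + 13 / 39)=-41738621 / 83160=-501.91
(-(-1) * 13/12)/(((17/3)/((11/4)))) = 143/272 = 0.53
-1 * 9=-9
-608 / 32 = -19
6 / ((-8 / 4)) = -3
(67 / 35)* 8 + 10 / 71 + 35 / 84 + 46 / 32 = 2064653 / 119280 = 17.31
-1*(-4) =4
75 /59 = 1.27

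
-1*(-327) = 327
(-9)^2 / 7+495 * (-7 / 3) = -8004 / 7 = -1143.43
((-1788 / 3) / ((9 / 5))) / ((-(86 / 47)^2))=1645705 / 16641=98.89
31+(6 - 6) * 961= 31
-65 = -65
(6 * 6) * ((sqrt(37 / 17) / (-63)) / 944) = -sqrt(629) / 28084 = -0.00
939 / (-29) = -939 / 29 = -32.38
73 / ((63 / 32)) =2336 / 63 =37.08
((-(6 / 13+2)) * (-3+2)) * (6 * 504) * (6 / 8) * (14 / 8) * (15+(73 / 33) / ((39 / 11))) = 152643.41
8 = 8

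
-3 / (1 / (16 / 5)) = -48 / 5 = -9.60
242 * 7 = 1694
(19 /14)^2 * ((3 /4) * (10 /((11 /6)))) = 16245 /2156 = 7.53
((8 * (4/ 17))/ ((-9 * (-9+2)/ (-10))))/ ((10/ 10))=-320/ 1071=-0.30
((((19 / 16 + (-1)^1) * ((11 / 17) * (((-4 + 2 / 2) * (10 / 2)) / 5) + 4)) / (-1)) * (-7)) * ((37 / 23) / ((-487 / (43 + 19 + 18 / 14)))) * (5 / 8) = -8605275 / 24373376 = -0.35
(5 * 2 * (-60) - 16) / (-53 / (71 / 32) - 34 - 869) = 43736 / 65809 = 0.66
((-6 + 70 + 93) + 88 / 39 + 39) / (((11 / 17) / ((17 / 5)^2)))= 37987316 / 10725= 3541.94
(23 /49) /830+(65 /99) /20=268909 /8052660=0.03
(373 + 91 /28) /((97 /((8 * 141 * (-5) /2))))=-1061025 /97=-10938.40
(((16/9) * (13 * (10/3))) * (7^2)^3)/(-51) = -244709920/1377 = -177712.36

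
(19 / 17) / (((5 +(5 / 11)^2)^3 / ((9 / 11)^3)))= 25289 / 5831000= 0.00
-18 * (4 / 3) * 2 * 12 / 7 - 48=-912 / 7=-130.29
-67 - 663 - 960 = -1690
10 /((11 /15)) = 150 /11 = 13.64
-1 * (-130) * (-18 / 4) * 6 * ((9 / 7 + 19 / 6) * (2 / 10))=-21879 / 7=-3125.57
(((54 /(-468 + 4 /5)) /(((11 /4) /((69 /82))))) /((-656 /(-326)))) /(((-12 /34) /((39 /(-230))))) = -0.01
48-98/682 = 16319/341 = 47.86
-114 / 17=-6.71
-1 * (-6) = 6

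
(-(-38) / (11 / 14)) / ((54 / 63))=1862 / 33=56.42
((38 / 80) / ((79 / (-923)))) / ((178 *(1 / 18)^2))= -1420497 / 140620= -10.10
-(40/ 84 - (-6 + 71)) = 1355/ 21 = 64.52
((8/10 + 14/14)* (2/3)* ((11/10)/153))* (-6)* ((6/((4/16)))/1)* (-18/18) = 1.24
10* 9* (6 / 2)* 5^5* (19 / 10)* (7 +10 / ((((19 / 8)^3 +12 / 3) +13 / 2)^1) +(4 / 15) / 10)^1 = 29206137375 / 2447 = 11935487.28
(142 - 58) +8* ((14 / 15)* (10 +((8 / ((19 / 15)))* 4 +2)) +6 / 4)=35552 / 95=374.23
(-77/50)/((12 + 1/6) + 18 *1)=-231/4525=-0.05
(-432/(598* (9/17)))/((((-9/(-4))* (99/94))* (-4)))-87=-7713077/88803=-86.86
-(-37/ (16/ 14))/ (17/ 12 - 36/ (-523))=406371/ 18646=21.79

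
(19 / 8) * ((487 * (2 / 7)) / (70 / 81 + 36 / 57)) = 14240367 / 64456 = 220.93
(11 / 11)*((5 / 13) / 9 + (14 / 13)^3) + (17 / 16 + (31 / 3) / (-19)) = 10882007 / 6010992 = 1.81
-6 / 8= -3 / 4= -0.75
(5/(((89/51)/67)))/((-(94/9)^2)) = -1383885/786404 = -1.76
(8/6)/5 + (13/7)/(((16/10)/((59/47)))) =68053/39480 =1.72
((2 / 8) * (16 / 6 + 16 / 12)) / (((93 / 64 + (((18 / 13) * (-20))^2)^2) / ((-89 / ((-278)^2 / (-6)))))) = 81341728 / 6923080730319511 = 0.00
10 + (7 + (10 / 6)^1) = 56 / 3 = 18.67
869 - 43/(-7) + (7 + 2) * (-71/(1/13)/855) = 575509/665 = 865.43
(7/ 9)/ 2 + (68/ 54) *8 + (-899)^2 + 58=43646551/ 54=808269.46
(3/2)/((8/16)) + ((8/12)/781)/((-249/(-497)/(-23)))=24329/8217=2.96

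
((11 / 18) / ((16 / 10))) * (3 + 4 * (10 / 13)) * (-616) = -334565 / 234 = -1429.76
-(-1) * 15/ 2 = 15/ 2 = 7.50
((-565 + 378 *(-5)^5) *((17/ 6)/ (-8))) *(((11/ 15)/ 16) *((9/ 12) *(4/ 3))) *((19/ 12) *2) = 839797739/ 13824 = 60749.26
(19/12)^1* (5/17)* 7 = 665/204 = 3.26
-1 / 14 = -0.07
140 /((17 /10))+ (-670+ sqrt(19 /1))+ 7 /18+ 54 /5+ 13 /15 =-176131 /306+ sqrt(19) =-571.23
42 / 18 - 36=-101 / 3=-33.67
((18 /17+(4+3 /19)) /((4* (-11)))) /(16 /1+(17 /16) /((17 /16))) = -0.01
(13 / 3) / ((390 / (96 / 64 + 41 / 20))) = 71 / 1800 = 0.04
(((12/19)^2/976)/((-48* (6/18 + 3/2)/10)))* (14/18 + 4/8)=-115/1937848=-0.00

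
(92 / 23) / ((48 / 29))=29 / 12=2.42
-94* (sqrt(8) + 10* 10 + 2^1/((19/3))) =-179164/19 - 188* sqrt(2) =-9695.56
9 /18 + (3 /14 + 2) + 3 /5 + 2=186 /35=5.31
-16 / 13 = -1.23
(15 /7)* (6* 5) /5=90 /7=12.86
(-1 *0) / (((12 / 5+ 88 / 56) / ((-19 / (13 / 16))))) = 0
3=3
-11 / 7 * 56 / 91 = -88 / 91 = -0.97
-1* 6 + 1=-5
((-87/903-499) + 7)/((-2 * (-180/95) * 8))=-2814299/173376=-16.23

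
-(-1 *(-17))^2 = -289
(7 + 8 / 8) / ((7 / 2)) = 16 / 7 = 2.29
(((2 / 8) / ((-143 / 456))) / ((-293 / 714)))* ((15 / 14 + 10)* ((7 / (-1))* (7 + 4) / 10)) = -630819 / 3809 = -165.61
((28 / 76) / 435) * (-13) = -91 / 8265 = -0.01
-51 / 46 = -1.11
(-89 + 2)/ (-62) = 87/ 62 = 1.40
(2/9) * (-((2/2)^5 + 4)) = -10/9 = -1.11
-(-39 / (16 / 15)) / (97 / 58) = 16965 / 776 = 21.86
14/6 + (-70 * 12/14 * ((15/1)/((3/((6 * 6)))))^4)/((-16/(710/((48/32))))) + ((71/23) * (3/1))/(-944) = 121369472064151345/65136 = 1863324000002.32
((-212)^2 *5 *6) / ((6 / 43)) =9662960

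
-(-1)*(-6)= -6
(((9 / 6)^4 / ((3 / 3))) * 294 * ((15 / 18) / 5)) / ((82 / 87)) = 345303 / 1312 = 263.19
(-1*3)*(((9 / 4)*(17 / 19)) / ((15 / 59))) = -9027 / 380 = -23.76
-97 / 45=-2.16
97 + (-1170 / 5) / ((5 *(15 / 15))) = 251 / 5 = 50.20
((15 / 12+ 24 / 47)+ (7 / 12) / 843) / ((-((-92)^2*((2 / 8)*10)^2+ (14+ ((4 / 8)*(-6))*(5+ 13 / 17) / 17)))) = -60504173 / 1817635404276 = -0.00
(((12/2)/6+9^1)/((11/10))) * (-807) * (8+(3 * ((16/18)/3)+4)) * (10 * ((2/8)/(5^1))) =-1560200/33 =-47278.79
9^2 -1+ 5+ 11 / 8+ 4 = 90.38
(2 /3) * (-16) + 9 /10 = -293 /30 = -9.77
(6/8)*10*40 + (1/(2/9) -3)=301.50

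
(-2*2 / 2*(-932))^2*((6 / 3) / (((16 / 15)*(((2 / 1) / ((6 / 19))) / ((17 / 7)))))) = 332248680 / 133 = 2498110.38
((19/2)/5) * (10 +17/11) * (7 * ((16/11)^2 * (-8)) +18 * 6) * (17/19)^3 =-395584934/2402455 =-164.66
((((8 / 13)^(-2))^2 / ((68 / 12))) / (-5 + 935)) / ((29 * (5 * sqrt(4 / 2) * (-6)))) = -28561 * sqrt(2) / 37559500800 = -0.00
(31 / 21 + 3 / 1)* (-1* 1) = -94 / 21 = -4.48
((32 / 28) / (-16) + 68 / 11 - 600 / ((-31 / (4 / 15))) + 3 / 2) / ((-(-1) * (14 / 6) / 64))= 5853312 / 16709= 350.31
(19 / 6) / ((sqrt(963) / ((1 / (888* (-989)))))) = -19* sqrt(107) / 1691474832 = -0.00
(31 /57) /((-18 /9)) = -31 /114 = -0.27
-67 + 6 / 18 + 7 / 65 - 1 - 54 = -23704 / 195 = -121.56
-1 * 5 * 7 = -35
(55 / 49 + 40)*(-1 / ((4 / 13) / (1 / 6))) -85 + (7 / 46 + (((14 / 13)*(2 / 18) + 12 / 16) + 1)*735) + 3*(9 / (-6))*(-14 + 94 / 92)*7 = 1675.89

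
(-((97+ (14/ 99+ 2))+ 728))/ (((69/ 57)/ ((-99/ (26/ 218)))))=13045229/ 23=567183.87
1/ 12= 0.08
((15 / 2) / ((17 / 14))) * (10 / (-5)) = -12.35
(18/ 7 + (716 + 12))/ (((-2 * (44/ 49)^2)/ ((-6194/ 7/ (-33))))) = -388032421/ 31944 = -12147.27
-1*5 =-5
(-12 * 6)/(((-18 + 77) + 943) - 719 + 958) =-72/1241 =-0.06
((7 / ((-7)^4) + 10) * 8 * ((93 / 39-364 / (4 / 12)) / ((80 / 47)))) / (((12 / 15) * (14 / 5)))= -11421027025 / 499408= -22869.13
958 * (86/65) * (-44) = -3625072/65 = -55770.34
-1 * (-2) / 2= 1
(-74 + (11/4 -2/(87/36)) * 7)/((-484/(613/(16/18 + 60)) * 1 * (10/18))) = 348713019/153834560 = 2.27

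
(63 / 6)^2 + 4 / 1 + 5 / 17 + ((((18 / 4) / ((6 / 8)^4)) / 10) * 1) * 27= 52001 / 340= 152.94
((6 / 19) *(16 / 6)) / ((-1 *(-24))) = 2 / 57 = 0.04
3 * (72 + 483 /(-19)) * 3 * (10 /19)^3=7965000 /130321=61.12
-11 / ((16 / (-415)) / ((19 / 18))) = 86735 / 288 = 301.16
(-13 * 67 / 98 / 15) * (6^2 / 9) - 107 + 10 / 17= -108.78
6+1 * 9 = 15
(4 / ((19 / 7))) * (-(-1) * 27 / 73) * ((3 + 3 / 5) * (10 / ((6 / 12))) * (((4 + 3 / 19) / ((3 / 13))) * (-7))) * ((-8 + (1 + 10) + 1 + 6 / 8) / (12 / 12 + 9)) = -16304652 / 6935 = -2351.07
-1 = -1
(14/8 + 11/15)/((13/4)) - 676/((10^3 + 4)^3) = 37698757429/49337343120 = 0.76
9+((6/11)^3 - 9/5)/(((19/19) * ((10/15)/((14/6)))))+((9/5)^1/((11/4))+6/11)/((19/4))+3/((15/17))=1750157/252890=6.92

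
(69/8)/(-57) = -23/152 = -0.15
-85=-85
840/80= 10.50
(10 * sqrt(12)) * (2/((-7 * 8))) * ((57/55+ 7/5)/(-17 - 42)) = 134 * sqrt(3)/4543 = 0.05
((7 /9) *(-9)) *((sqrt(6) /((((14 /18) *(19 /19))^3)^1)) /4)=-729 *sqrt(6) /196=-9.11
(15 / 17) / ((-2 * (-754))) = 15 / 25636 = 0.00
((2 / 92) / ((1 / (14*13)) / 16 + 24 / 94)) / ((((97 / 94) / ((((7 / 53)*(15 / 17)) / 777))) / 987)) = 31744920480 / 2602450271377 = 0.01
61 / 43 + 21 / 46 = 3709 / 1978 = 1.88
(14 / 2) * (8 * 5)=280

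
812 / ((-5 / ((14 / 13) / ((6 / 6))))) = -11368 / 65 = -174.89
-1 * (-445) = 445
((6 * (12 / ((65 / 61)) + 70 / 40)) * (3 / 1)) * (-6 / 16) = -87.83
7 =7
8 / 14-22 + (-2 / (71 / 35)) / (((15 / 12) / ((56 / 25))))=-288202 / 12425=-23.20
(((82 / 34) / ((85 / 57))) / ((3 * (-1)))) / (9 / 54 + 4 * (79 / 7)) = -32718 / 2749835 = -0.01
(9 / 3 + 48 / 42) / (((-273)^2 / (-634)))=-18386 / 521703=-0.04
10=10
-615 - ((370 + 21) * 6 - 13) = -2948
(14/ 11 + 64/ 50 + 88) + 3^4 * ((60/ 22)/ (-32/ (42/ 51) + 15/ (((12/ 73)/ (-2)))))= 25440266/ 284075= 89.55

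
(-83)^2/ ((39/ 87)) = 199781/ 13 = 15367.77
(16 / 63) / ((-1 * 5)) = -16 / 315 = -0.05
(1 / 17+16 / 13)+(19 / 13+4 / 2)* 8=6405 / 221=28.98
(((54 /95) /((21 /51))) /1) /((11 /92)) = 11.55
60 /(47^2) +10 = 10.03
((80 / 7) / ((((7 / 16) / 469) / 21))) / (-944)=-16080 / 59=-272.54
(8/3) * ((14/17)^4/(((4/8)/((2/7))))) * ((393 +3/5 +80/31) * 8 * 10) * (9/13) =517642911744/33658963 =15379.05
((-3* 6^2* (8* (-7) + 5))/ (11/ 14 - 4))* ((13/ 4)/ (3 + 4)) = -3978/ 5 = -795.60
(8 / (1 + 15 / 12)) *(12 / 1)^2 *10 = 5120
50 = 50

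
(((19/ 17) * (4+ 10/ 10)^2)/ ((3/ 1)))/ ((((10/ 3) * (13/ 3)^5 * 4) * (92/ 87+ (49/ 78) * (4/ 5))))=10041975/ 34267259312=0.00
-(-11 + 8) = 3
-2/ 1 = -2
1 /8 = 0.12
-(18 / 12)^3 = -27 / 8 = -3.38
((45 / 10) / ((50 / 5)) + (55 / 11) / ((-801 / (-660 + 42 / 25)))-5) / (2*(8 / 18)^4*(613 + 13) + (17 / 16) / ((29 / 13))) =-596937276 / 66824559305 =-0.01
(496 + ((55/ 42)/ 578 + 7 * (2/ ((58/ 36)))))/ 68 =355305131/ 47872272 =7.42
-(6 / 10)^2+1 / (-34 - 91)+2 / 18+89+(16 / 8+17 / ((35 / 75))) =1001477 / 7875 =127.17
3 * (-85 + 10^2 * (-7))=-2355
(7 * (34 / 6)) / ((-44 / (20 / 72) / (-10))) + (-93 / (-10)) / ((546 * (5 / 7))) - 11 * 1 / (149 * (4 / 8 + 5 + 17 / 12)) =6010120447 / 2387449350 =2.52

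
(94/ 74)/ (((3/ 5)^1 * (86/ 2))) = 235/ 4773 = 0.05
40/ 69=0.58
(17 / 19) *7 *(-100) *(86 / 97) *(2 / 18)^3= -1023400 / 1343547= -0.76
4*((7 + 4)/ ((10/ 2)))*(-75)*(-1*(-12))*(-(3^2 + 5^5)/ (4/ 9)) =55847880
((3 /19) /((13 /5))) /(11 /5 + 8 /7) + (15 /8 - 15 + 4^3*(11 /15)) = 13034027 /385320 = 33.83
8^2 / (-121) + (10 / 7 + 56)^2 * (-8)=-156435808 / 5929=-26384.86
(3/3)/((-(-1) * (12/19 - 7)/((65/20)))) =-247/484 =-0.51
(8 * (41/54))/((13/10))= 1640/351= 4.67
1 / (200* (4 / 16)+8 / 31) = 31 / 1558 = 0.02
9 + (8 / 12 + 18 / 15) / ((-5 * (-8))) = 1357 / 150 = 9.05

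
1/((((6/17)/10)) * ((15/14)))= 238/9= 26.44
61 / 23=2.65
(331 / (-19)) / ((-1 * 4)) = 4.36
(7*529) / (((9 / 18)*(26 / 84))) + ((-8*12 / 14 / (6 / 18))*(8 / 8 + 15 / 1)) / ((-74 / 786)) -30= 92232594 / 3367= 27393.11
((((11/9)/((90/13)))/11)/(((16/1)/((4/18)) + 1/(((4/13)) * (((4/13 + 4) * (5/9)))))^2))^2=2659247718400/298973643320376686607201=0.00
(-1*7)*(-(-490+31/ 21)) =-10259/ 3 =-3419.67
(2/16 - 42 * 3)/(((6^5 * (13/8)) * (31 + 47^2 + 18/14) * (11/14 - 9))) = 49343/91193253840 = 0.00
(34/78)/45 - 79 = -138628/1755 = -78.99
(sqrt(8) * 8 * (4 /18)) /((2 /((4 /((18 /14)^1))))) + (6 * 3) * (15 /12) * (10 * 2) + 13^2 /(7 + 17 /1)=448 * sqrt(2) /81 + 10969 /24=464.86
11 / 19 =0.58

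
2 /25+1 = 27 /25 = 1.08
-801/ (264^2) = -89/ 7744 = -0.01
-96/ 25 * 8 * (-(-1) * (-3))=2304/ 25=92.16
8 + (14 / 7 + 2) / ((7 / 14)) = 16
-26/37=-0.70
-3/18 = -1/6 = -0.17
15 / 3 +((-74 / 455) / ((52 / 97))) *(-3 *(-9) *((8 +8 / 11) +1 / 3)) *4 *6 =-8890051 / 5005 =-1776.23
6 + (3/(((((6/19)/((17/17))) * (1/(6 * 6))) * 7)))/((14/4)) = 19.96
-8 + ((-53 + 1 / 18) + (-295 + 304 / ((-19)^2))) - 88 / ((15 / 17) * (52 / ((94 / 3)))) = -9229853 / 22230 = -415.20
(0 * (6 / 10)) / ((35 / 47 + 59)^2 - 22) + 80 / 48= 5 / 3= 1.67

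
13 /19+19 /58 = 1115 /1102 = 1.01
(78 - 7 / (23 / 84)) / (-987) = -402 / 7567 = -0.05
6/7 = 0.86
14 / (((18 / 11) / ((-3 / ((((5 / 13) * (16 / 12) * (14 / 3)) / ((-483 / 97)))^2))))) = -1672782111 / 15054400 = -111.12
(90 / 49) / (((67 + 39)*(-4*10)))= -9 / 20776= -0.00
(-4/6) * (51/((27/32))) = -1088/27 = -40.30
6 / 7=0.86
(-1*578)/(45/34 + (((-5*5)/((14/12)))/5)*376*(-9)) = -137564/3451995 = -0.04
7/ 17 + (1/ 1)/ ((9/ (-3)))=0.08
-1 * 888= -888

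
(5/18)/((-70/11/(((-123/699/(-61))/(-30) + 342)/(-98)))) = 1604078729/10530127440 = 0.15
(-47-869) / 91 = -10.07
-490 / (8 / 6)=-735 / 2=-367.50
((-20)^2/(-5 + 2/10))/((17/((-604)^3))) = 55087216000/51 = 1080141490.20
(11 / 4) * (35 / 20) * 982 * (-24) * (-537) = 60907077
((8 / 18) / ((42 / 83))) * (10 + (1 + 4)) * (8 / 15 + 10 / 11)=5644 / 297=19.00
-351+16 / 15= -5249 / 15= -349.93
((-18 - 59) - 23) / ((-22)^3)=25 / 2662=0.01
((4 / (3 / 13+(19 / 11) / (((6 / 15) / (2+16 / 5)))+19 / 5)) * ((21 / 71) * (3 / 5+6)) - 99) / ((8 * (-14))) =132711777 / 150587024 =0.88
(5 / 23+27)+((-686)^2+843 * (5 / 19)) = 205759291 / 437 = 470845.06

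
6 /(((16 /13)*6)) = 13 /16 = 0.81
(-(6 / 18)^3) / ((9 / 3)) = -1 / 81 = -0.01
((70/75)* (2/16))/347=7/20820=0.00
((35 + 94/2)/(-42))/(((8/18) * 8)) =-123/224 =-0.55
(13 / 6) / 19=13 / 114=0.11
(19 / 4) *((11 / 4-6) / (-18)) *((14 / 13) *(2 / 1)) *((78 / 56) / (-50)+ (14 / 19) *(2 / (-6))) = -0.51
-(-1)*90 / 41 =90 / 41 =2.20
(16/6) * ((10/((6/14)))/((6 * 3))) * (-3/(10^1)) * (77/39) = -2156/1053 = -2.05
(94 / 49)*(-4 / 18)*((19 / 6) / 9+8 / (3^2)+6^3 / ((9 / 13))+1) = -133.96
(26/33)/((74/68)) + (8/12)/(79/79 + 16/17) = 3910/3663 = 1.07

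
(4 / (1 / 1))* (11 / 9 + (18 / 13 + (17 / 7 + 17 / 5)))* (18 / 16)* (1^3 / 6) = 6.33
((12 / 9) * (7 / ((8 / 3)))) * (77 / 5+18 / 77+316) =127679 / 110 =1160.72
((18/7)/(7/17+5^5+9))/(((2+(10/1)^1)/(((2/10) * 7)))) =51/532850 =0.00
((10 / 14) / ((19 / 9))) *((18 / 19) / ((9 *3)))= 0.01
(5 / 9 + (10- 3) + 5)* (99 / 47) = 26.45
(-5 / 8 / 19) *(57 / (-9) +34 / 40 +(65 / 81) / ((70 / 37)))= 57371 / 344736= 0.17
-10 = -10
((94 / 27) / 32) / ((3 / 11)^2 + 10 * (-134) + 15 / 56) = -39809 / 490186134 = -0.00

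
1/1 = 1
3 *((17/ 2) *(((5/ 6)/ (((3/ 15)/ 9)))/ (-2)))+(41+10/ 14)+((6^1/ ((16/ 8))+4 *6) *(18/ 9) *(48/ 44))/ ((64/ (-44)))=-26707/ 56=-476.91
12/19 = 0.63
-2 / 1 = -2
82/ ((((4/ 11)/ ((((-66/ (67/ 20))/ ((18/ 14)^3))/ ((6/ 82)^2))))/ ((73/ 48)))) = -593771.15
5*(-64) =-320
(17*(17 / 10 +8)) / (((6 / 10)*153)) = 97 / 54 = 1.80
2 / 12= 1 / 6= 0.17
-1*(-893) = 893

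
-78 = -78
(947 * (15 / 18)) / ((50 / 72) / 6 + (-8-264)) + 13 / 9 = -770689 / 528543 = -1.46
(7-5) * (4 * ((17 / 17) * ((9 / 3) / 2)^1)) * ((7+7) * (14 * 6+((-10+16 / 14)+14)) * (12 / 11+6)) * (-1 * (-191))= 223112448 / 11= 20282949.82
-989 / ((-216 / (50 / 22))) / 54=24725 / 128304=0.19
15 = 15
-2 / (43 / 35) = -70 / 43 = -1.63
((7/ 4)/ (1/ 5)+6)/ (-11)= -1.34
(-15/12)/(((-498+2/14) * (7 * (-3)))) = -1/8364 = -0.00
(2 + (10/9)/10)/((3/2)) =38/27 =1.41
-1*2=-2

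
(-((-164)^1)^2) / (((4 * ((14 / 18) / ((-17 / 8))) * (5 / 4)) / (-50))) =-5143860 / 7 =-734837.14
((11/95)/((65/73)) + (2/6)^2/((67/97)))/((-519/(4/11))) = -4332736/21257604225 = -0.00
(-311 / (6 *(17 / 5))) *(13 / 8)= -20215 / 816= -24.77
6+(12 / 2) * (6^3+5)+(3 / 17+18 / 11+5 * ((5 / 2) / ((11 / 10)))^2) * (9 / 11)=30650850 / 22627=1354.61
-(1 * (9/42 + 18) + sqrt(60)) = -255/14 - 2 * sqrt(15) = -25.96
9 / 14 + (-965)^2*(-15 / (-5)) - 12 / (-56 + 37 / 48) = 2793675.86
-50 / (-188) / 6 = 25 / 564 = 0.04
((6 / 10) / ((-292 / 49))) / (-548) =147 / 800080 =0.00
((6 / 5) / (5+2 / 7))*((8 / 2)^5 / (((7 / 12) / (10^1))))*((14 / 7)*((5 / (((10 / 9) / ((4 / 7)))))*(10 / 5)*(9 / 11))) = 95551488 / 2849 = 33538.61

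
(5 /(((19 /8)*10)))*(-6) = -24 /19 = -1.26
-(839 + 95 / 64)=-53791 / 64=-840.48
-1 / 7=-0.14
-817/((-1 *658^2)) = 817/432964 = 0.00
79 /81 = 0.98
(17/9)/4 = 17/36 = 0.47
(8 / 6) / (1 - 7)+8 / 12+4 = 4.44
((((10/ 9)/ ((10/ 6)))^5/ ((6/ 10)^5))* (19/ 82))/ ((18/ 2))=950000/ 21789081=0.04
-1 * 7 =-7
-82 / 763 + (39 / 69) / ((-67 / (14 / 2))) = -195795 / 1175783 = -0.17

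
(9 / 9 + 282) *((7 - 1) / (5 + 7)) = 283 / 2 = 141.50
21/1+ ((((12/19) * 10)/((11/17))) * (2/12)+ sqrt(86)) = sqrt(86)+ 4729/209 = 31.90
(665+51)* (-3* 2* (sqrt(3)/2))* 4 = -14881.78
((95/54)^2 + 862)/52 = 2522617/151632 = 16.64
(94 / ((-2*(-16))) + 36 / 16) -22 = -269 / 16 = -16.81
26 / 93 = 0.28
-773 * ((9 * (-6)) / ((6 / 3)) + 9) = 13914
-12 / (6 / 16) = -32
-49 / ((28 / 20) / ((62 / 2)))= -1085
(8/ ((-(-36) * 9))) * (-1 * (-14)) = 28/ 81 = 0.35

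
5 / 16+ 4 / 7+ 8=995 / 112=8.88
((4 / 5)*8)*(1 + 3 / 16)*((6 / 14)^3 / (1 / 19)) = 19494 / 1715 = 11.37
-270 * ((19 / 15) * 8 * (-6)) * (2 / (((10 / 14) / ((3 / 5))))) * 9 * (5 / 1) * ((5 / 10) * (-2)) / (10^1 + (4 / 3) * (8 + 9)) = -1329696 / 35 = -37991.31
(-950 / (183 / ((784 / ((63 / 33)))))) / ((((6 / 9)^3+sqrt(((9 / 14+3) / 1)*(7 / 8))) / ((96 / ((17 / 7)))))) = 8629125120 / 1071221 - 7280824320*sqrt(51) / 1071221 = -40483.11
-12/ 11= -1.09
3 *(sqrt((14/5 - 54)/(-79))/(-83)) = -48 *sqrt(395)/32785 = -0.03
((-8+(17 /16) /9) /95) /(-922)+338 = 852636323 /2522592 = 338.00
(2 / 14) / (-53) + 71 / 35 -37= -64877 / 1855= -34.97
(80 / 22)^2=1600 / 121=13.22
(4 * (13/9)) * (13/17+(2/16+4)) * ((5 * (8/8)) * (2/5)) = 8645/153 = 56.50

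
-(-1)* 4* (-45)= -180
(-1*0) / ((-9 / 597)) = 0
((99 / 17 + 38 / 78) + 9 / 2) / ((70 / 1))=2867 / 18564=0.15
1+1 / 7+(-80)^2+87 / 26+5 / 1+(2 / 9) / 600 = 1574811541 / 245700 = 6409.49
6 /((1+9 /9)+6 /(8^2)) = 192 /67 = 2.87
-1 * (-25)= 25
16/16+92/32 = 31/8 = 3.88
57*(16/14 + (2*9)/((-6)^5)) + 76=141.01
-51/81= -17/27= -0.63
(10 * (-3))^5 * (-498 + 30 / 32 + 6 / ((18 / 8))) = 12013818750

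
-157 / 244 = -0.64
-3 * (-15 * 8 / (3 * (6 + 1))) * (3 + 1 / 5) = 54.86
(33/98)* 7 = 33/14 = 2.36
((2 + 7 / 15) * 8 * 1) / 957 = 296 / 14355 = 0.02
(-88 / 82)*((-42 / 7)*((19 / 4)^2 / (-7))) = -11913 / 574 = -20.75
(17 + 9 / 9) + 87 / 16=375 / 16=23.44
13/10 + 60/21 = 291/70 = 4.16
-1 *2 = -2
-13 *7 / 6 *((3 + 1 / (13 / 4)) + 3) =-287 / 3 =-95.67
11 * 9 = 99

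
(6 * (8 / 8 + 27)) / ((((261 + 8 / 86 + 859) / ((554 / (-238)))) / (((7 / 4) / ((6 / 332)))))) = -33.81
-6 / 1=-6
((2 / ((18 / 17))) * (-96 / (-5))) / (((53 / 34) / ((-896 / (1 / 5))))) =-16572416 / 159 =-104229.03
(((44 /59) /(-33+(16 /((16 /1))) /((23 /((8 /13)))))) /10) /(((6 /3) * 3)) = -3289 /8725215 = -0.00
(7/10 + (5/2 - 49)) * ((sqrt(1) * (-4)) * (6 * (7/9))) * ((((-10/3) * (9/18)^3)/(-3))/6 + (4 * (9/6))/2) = 1046759/405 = 2584.59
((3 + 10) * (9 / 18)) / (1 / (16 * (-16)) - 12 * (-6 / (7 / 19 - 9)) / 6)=-68224 / 14633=-4.66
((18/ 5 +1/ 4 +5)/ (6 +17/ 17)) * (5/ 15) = 59/ 140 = 0.42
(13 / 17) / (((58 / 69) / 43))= 38571 / 986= 39.12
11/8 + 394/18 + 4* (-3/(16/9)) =1189/72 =16.51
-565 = -565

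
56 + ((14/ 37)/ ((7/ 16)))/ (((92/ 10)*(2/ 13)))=48176/ 851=56.61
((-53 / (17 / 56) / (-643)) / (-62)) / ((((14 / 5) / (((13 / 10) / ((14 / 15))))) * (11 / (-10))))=51675 / 26092297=0.00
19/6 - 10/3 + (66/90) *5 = 7/2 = 3.50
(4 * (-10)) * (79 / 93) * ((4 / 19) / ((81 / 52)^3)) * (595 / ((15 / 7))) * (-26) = 38492441128960 / 2817168741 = 13663.52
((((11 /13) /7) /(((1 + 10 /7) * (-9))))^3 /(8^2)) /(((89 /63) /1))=-0.00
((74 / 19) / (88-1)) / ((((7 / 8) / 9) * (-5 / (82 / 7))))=-145632 / 134995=-1.08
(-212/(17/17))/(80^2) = -53/1600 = -0.03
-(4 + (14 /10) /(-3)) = -53 /15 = -3.53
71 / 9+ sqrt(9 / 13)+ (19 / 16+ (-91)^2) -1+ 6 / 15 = 3*sqrt(13) / 13+ 5968423 / 720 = 8290.31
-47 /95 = -0.49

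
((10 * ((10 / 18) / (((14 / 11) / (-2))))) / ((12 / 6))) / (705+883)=-275 / 100044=-0.00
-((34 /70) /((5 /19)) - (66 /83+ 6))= 71891 /14525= 4.95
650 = 650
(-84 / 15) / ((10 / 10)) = -28 / 5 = -5.60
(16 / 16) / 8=1 / 8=0.12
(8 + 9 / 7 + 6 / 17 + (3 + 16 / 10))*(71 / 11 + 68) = 991224 / 935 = 1060.13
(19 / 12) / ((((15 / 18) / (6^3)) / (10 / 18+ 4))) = 9348 / 5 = 1869.60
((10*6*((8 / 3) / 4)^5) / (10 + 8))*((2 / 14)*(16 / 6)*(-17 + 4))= -33280 / 15309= -2.17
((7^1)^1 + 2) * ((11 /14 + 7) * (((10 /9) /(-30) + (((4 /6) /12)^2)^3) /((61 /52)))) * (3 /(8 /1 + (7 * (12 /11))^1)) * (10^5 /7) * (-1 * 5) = 5029486515625 /165888324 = 30318.51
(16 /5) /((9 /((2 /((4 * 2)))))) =4 /45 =0.09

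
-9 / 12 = -3 / 4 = -0.75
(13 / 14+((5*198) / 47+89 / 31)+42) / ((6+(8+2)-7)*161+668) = 0.03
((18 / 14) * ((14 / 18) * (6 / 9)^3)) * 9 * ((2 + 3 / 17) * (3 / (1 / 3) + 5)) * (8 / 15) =33152 / 765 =43.34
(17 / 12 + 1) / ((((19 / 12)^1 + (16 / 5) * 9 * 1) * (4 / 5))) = 725 / 7292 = 0.10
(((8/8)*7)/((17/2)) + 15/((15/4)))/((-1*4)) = -41/34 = -1.21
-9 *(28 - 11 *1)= -153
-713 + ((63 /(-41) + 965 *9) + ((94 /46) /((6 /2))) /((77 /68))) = 1736360993 /217833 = 7971.06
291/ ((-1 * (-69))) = 97/ 23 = 4.22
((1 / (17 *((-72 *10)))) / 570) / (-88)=1 / 613958400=0.00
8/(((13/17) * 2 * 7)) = 68/91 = 0.75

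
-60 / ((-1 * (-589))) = -60 / 589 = -0.10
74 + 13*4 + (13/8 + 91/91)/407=410277/3256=126.01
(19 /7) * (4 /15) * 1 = 76 /105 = 0.72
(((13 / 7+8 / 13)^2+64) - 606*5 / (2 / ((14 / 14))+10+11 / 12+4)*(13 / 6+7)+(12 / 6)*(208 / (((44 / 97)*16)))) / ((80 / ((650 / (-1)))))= 40006046845 / 3251248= 12304.83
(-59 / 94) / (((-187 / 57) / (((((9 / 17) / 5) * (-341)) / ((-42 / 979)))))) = 306191061 / 1901620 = 161.02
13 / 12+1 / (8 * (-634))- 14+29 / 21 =-409571 / 35504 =-11.54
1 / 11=0.09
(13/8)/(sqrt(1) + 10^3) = 1/616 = 0.00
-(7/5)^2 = -49/25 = -1.96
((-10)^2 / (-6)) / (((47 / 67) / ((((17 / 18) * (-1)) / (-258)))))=-0.09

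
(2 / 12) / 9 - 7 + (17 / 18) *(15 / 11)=-5.69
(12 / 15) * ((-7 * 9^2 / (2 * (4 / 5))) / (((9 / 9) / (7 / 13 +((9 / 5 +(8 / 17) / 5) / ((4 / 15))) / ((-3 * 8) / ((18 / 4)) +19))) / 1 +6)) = -21746151 / 532724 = -40.82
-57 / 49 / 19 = -3 / 49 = -0.06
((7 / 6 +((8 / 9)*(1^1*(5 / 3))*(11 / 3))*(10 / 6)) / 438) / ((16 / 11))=54637 / 3405888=0.02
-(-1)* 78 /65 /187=0.01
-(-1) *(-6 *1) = -6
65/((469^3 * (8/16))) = 130/103161709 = 0.00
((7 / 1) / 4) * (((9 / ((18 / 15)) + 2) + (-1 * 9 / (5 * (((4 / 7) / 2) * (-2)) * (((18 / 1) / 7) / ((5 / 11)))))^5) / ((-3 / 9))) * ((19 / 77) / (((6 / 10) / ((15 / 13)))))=-71844235466625 / 3018626564096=-23.80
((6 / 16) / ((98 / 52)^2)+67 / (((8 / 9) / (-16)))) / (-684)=1930235 / 1094856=1.76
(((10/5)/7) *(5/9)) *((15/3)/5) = 10/63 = 0.16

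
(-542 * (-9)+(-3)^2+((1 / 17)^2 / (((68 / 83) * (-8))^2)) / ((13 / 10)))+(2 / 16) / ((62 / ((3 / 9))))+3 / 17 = 252667878457049 / 51700167168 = 4887.18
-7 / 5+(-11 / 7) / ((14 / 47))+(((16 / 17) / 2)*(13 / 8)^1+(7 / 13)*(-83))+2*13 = -2664271 / 108290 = -24.60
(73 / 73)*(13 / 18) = 13 / 18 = 0.72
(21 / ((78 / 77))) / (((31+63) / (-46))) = -12397 / 1222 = -10.14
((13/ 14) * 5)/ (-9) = -65/ 126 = -0.52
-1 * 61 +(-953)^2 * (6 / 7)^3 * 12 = 2354056805 / 343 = 6863139.37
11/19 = 0.58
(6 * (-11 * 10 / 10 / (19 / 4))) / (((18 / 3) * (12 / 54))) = -198 / 19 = -10.42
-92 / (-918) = 46 / 459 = 0.10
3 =3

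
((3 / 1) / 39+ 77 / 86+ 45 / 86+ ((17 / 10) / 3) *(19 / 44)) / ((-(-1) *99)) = 1284077 / 73050120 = 0.02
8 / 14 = 0.57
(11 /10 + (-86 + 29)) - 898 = -953.90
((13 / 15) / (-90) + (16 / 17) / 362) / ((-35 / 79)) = 0.02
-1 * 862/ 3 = -287.33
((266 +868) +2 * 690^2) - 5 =953329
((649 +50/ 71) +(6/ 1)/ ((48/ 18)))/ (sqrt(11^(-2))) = 2036705/ 284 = 7171.50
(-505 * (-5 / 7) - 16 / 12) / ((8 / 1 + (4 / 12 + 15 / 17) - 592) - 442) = -128299 / 365848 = -0.35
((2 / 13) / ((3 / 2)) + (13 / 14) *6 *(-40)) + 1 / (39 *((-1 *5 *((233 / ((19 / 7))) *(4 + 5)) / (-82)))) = -91087466 / 408915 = -222.75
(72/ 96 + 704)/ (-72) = -2819/ 288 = -9.79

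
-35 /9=-3.89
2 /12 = 1 /6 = 0.17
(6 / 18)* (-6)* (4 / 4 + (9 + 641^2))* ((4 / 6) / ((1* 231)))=-1643564 / 693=-2371.67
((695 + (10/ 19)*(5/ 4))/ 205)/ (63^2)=5287/ 6183702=0.00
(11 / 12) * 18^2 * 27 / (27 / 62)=18414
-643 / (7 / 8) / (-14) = 2572 / 49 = 52.49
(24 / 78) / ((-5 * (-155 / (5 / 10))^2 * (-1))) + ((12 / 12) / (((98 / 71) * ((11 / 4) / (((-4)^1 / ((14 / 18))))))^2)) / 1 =40809248259529 / 22230557974625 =1.84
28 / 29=0.97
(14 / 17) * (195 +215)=5740 / 17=337.65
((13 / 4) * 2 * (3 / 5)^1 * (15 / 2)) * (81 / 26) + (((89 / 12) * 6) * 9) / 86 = 32949 / 344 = 95.78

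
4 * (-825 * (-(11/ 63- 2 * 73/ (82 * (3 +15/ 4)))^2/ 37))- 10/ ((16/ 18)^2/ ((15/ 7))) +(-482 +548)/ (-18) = -712804715411/ 23698549728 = -30.08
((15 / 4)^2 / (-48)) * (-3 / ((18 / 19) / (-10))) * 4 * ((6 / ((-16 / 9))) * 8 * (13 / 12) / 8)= 277875 / 2048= 135.68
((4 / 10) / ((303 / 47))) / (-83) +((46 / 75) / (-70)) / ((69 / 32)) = -317606 / 66016125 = -0.00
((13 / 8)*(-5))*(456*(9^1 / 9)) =-3705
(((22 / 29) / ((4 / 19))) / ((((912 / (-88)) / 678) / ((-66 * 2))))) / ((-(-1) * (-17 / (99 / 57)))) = -29779794 / 9367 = -3179.22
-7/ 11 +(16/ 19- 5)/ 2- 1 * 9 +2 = -4061/ 418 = -9.72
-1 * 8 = -8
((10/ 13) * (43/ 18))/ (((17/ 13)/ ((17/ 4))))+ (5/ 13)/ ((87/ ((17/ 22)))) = 892115/ 149292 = 5.98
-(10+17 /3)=-15.67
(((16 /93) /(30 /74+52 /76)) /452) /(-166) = -703 /334070601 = -0.00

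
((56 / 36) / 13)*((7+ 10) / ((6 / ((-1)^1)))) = -119 / 351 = -0.34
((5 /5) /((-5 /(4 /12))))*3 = -0.20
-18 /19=-0.95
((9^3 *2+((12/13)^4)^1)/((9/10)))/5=324.16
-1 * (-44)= 44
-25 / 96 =-0.26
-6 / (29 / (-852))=5112 / 29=176.28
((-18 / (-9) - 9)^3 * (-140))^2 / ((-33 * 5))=-461184080 / 33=-13975275.15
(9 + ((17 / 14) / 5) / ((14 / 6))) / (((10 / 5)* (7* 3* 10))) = 1487 / 68600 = 0.02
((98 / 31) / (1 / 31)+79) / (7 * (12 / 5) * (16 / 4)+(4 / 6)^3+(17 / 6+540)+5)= 47790 / 166139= 0.29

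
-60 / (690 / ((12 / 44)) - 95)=-12 / 487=-0.02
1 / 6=0.17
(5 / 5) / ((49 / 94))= 94 / 49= 1.92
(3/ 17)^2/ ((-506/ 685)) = -6165/ 146234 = -0.04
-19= -19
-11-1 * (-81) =70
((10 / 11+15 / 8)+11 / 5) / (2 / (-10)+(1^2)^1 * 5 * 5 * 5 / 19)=13889 / 17776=0.78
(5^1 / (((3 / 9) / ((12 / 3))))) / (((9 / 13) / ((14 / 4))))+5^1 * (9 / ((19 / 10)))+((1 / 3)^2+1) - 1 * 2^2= 55426 / 171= 324.13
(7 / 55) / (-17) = -7 / 935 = -0.01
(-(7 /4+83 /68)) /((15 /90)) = -303 /17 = -17.82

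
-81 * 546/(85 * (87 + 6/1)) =-5.59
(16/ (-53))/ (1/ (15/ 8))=-30/ 53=-0.57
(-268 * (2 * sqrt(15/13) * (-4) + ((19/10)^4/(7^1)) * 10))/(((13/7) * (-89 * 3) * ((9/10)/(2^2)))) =24.08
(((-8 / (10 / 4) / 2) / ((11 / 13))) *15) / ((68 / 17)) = -78 / 11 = -7.09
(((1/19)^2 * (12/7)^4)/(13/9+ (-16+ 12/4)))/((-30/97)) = 377136/56339465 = 0.01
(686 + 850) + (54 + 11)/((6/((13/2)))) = 19277/12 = 1606.42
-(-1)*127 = 127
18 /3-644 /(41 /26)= -16498 /41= -402.39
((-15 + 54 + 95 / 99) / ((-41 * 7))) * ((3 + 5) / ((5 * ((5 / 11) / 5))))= -31648 / 12915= -2.45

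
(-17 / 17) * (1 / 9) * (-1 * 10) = 10 / 9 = 1.11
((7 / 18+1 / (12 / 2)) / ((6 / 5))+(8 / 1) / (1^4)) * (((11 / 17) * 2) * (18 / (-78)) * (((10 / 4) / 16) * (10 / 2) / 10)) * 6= -25135 / 21216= -1.18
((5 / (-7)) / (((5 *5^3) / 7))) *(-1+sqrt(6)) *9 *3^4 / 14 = 729 / 1750 - 729 *sqrt(6) / 1750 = -0.60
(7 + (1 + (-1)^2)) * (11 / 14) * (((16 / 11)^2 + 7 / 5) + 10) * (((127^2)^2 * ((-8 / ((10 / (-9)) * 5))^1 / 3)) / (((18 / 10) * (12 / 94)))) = 99978528284479 / 1925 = 51936897810.12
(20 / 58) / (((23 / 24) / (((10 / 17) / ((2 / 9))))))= 10800 / 11339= 0.95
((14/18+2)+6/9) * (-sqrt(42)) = -31 * sqrt(42)/9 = -22.32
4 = 4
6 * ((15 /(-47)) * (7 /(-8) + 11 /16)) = 135 /376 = 0.36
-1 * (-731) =731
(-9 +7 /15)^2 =16384 /225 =72.82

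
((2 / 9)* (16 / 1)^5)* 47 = 98566144 / 9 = 10951793.78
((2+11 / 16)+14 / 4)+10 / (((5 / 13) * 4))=203 / 16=12.69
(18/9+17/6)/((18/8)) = 58/27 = 2.15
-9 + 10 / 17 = -143 / 17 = -8.41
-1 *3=-3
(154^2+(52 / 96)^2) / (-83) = -13660585 / 47808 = -285.74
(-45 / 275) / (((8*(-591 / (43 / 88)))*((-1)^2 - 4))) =-43 / 7627840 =-0.00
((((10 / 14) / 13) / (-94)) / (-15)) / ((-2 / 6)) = -1 / 8554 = -0.00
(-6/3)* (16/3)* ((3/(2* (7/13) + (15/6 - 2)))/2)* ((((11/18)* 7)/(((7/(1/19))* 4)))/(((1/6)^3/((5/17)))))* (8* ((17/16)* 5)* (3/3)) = -171600/779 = -220.28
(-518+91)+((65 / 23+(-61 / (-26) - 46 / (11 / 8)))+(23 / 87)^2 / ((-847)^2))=-1478384092309175 / 3247181095158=-455.28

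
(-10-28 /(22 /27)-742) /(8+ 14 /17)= -2941 /33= -89.12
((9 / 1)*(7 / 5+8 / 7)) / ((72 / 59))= 5251 / 280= 18.75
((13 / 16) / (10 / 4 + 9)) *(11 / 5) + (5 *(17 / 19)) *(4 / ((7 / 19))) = 313801 / 6440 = 48.73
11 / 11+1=2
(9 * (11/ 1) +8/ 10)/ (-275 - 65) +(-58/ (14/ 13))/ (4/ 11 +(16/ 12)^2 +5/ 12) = -257334809/ 12054700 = -21.35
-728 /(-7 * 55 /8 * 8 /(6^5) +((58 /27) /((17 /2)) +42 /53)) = -5100496128 /6975803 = -731.17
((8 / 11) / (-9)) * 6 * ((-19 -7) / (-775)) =-416 / 25575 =-0.02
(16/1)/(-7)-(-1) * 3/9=-41/21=-1.95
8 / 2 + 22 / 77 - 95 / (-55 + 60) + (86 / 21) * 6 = 69 / 7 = 9.86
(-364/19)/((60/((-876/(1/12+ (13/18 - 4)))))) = -956592/10925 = -87.56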